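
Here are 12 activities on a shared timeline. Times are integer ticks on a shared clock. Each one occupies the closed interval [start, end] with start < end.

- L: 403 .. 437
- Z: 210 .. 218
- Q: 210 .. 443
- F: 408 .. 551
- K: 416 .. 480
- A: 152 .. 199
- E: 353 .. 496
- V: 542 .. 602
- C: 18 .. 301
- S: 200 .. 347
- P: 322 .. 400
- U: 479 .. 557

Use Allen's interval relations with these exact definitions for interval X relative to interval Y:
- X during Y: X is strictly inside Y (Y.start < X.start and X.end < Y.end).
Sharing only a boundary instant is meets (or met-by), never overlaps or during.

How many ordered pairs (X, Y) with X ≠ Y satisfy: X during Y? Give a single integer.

8

Checking all 132 ordered pairs for relation 'during'; matching pairs in alphabetical order:
(A, C): A during C ✓
(K, E): K during E ✓
(K, F): K during F ✓
(L, E): L during E ✓
(L, Q): L during Q ✓
(P, Q): P during Q ✓
(Z, C): Z during C ✓
(Z, S): Z during S ✓
Count: 8.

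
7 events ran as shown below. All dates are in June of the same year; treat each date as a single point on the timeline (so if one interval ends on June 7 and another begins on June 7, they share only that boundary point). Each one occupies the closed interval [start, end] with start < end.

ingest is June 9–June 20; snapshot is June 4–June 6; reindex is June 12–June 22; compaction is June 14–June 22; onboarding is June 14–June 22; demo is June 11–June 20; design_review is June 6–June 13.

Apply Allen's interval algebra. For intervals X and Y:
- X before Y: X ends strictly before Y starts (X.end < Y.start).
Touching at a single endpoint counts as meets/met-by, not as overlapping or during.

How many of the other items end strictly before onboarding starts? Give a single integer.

Target onboarding = [June 14, June 22].
compaction [June 14, June 22] → equals → no.
demo [June 11, June 20] → overlaps → no.
design_review [June 6, June 13] → before → counts.
ingest [June 9, June 20] → overlaps → no.
reindex [June 12, June 22] → finished-by → no.
snapshot [June 4, June 6] → before → counts.
Total: 2.

2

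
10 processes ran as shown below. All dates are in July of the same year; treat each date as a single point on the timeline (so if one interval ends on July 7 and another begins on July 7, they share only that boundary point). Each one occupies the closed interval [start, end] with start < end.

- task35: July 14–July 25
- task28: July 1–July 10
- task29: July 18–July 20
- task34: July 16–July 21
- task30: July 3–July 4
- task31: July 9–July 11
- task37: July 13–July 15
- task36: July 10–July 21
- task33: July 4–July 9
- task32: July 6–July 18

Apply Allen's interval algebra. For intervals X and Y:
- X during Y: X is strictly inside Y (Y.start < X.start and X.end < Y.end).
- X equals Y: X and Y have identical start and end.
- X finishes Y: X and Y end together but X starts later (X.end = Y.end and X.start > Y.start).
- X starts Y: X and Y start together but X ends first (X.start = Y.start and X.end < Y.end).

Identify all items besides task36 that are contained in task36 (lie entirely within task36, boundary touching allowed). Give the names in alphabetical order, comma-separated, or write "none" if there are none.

task29, task34, task37

Target task36 = [July 10, July 21].
task28 [July 1, July 10] → meets → no.
task29 [July 18, July 20] → during → yes.
task30 [July 3, July 4] → before → no.
task31 [July 9, July 11] → overlaps → no.
task32 [July 6, July 18] → overlaps → no.
task33 [July 4, July 9] → before → no.
task34 [July 16, July 21] → finishes → yes.
task35 [July 14, July 25] → overlapped-by → no.
task37 [July 13, July 15] → during → yes.
Result: task29, task34, task37.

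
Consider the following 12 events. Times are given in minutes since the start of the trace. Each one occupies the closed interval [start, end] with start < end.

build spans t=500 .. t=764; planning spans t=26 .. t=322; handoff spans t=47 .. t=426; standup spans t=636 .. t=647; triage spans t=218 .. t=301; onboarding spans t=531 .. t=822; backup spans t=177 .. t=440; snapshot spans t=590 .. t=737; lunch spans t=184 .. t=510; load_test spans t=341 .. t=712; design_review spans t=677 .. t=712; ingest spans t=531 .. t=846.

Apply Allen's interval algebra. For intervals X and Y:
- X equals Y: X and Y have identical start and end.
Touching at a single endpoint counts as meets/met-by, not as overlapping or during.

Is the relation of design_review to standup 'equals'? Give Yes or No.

No

design_review = [t=677, t=712], standup = [t=636, t=647].
Actual relation of design_review to standup: after.
Asked whether 'equals' holds → No.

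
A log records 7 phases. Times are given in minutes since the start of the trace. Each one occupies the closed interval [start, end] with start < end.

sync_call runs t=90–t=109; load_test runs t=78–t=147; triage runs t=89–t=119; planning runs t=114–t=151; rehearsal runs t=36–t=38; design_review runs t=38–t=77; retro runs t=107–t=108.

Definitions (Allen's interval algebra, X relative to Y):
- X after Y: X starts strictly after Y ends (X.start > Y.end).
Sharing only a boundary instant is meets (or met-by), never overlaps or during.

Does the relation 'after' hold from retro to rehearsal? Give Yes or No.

Yes

retro = [t=107, t=108], rehearsal = [t=36, t=38].
Actual relation of retro to rehearsal: after.
Asked whether 'after' holds → Yes.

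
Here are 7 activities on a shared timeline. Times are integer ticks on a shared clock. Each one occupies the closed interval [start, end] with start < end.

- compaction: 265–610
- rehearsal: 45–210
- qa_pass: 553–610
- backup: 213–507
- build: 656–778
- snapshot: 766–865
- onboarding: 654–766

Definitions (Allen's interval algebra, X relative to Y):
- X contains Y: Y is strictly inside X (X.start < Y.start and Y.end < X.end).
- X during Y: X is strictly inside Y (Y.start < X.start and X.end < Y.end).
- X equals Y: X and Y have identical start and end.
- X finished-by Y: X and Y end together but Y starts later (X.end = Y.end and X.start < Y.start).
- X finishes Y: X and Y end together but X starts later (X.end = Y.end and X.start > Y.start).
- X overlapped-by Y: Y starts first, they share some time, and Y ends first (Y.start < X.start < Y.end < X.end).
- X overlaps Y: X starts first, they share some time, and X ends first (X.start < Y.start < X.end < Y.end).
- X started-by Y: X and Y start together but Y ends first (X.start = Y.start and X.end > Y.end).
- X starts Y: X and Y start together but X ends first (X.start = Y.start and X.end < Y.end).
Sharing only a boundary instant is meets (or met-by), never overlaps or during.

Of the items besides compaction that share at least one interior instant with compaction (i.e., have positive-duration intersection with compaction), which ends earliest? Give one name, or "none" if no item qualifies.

Target compaction = [265, 610].
backup [213, 507] → overlaps → candidate.
build [656, 778] → after → excluded.
onboarding [654, 766] → after → excluded.
qa_pass [553, 610] → finishes → candidate.
rehearsal [45, 210] → before → excluded.
snapshot [766, 865] → after → excluded.
Among candidates, earliest end is 507 → backup.

backup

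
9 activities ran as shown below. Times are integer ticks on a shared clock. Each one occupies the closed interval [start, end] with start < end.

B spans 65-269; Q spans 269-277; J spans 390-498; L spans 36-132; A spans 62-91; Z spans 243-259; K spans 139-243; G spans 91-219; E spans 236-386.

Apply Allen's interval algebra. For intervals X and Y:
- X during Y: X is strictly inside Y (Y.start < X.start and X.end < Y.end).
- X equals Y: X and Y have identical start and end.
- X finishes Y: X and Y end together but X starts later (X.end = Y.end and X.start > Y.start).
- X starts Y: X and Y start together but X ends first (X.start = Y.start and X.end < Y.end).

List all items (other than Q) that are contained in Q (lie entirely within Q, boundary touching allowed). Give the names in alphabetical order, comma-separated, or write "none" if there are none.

none

Target Q = [269, 277].
A [62, 91] → before → no.
B [65, 269] → meets → no.
E [236, 386] → contains → no.
G [91, 219] → before → no.
J [390, 498] → after → no.
K [139, 243] → before → no.
L [36, 132] → before → no.
Z [243, 259] → before → no.
Result: none.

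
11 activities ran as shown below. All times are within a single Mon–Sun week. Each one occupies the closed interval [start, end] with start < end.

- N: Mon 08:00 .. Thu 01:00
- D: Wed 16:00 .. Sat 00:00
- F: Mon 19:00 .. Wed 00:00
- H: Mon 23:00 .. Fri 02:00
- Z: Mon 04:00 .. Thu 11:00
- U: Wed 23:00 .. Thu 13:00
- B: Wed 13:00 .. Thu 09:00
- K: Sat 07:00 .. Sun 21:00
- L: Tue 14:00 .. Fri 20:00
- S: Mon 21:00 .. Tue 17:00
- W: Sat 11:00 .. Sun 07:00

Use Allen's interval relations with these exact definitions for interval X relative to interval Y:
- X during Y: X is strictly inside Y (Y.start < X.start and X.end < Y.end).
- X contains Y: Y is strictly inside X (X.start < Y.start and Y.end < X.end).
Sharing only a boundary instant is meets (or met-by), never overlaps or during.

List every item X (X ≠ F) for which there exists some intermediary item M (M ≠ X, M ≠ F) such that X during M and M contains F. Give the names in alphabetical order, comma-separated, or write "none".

Target F = [Mon 19:00, Wed 00:00].
Intermediaries M with M contains F: N, Z.
Via N — items with X during N: S.
Via Z — items with X during Z: B, N, S.
Union: B, N, S.

B, N, S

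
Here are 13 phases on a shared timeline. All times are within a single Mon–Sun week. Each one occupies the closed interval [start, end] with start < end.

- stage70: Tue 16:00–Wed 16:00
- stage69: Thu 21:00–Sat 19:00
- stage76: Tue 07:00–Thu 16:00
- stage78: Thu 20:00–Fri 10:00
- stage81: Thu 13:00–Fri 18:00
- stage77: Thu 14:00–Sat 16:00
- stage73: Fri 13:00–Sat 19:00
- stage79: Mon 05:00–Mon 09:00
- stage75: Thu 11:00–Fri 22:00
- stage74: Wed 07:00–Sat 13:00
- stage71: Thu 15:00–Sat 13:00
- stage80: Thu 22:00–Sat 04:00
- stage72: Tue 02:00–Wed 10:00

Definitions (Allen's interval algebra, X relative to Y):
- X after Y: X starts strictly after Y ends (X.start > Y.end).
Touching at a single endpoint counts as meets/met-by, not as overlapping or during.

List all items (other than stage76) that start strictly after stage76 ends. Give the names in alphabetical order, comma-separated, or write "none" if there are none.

stage69, stage73, stage78, stage80

Target stage76 = [Tue 07:00, Thu 16:00].
stage69 [Thu 21:00, Sat 19:00] → after → yes.
stage70 [Tue 16:00, Wed 16:00] → during → no.
stage71 [Thu 15:00, Sat 13:00] → overlapped-by → no.
stage72 [Tue 02:00, Wed 10:00] → overlaps → no.
stage73 [Fri 13:00, Sat 19:00] → after → yes.
stage74 [Wed 07:00, Sat 13:00] → overlapped-by → no.
stage75 [Thu 11:00, Fri 22:00] → overlapped-by → no.
stage77 [Thu 14:00, Sat 16:00] → overlapped-by → no.
stage78 [Thu 20:00, Fri 10:00] → after → yes.
stage79 [Mon 05:00, Mon 09:00] → before → no.
stage80 [Thu 22:00, Sat 04:00] → after → yes.
stage81 [Thu 13:00, Fri 18:00] → overlapped-by → no.
Result: stage69, stage73, stage78, stage80.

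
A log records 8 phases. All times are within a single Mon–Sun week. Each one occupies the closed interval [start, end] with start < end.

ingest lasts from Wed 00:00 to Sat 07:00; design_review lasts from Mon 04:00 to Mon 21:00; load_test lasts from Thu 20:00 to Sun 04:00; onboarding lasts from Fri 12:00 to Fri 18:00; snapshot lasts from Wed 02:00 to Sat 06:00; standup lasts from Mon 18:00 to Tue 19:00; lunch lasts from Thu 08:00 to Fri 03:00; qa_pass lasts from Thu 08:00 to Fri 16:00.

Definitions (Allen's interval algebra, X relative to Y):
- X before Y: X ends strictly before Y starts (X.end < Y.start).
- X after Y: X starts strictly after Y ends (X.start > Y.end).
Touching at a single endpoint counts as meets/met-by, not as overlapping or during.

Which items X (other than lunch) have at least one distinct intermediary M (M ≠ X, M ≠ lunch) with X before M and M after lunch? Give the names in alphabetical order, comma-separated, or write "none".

Target lunch = [Thu 08:00, Fri 03:00].
Intermediaries M with M after lunch: onboarding.
Via onboarding — items with X before onboarding: design_review, standup.
Union: design_review, standup.

design_review, standup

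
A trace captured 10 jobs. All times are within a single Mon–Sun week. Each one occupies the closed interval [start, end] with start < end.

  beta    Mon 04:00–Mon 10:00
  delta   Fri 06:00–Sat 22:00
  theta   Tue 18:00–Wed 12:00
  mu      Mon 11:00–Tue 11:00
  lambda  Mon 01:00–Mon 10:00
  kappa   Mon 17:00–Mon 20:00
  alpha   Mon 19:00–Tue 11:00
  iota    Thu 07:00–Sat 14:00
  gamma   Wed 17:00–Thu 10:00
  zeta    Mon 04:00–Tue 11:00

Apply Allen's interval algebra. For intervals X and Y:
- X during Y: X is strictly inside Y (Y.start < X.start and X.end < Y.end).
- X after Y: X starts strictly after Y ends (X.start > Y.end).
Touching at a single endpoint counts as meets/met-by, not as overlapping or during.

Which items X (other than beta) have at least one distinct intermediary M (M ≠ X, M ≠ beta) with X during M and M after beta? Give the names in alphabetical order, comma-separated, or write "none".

Target beta = [Mon 04:00, Mon 10:00].
Intermediaries M with M after beta: alpha, delta, gamma, iota, kappa, mu, theta.
Via alpha — items with X during alpha: none.
Via delta — items with X during delta: none.
Via gamma — items with X during gamma: none.
Via iota — items with X during iota: none.
Via kappa — items with X during kappa: none.
Via mu — items with X during mu: kappa.
Via theta — items with X during theta: none.
Union: kappa.

kappa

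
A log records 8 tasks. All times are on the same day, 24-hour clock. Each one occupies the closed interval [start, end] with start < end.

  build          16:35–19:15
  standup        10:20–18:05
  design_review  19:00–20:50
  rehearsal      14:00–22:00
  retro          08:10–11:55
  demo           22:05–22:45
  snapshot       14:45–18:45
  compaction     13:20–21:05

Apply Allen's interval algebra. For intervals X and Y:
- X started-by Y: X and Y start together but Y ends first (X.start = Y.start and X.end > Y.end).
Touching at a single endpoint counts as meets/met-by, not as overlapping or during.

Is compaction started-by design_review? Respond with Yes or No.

compaction = [13:20, 21:05], design_review = [19:00, 20:50].
Actual relation of compaction to design_review: contains.
Asked whether 'started-by' holds → No.

No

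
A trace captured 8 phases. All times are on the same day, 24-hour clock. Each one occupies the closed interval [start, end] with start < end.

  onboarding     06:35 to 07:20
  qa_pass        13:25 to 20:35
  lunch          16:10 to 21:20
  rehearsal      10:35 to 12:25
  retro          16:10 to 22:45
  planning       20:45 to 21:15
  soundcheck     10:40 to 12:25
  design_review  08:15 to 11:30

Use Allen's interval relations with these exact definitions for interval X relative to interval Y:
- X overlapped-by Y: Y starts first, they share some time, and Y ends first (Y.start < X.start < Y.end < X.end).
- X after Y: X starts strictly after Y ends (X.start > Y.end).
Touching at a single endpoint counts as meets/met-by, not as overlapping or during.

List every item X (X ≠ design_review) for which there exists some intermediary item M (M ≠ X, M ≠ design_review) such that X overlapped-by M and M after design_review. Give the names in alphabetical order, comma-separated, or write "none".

Target design_review = [08:15, 11:30].
Intermediaries M with M after design_review: lunch, planning, qa_pass, retro.
Via lunch — items with X overlapped-by lunch: none.
Via planning — items with X overlapped-by planning: none.
Via qa_pass — items with X overlapped-by qa_pass: lunch, retro.
Via retro — items with X overlapped-by retro: none.
Union: lunch, retro.

lunch, retro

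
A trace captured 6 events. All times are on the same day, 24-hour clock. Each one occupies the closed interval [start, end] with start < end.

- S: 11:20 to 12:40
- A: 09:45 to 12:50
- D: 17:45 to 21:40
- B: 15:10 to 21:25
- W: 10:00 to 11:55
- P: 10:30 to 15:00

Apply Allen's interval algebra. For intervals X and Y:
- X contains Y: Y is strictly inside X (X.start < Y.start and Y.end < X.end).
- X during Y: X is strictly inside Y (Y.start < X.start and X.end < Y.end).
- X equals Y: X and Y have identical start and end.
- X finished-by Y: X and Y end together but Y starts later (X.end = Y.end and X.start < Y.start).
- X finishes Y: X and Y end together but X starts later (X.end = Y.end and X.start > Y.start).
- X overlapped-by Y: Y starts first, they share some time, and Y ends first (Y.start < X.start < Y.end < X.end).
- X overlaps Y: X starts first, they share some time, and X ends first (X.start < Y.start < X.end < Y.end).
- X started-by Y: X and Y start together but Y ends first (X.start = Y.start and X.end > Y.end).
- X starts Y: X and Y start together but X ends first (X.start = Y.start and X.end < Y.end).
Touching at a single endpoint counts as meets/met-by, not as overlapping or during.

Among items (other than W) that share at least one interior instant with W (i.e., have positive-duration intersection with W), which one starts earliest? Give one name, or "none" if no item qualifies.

Target W = [10:00, 11:55].
A [09:45, 12:50] → contains → candidate.
B [15:10, 21:25] → after → excluded.
D [17:45, 21:40] → after → excluded.
P [10:30, 15:00] → overlapped-by → candidate.
S [11:20, 12:40] → overlapped-by → candidate.
Among candidates, earliest start is 09:45 → A.

A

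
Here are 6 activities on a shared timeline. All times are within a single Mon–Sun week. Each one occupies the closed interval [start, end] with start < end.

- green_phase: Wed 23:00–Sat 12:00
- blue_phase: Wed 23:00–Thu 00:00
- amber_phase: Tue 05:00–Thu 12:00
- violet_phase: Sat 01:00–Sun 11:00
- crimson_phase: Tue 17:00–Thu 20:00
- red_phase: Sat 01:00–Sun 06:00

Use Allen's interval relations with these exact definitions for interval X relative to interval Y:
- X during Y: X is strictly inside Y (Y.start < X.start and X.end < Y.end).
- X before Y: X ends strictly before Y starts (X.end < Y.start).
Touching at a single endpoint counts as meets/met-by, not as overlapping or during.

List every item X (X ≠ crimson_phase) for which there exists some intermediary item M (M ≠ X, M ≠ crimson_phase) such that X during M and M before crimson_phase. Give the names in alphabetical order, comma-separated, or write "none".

none

Target crimson_phase = [Tue 17:00, Thu 20:00].
Intermediaries M with M before crimson_phase: none.
Union: none.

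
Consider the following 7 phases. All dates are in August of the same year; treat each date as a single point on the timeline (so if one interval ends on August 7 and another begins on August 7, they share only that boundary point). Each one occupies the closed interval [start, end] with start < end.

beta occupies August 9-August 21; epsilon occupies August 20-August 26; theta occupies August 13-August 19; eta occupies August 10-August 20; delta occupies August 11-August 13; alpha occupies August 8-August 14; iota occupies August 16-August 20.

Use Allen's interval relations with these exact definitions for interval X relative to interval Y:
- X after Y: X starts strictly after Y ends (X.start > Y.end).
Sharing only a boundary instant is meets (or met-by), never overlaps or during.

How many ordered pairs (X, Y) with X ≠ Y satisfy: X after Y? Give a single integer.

Checking all 42 ordered pairs for relation 'after'; matching pairs in alphabetical order:
(epsilon, alpha): epsilon after alpha ✓
(epsilon, delta): epsilon after delta ✓
(epsilon, theta): epsilon after theta ✓
(iota, alpha): iota after alpha ✓
(iota, delta): iota after delta ✓
Count: 5.

5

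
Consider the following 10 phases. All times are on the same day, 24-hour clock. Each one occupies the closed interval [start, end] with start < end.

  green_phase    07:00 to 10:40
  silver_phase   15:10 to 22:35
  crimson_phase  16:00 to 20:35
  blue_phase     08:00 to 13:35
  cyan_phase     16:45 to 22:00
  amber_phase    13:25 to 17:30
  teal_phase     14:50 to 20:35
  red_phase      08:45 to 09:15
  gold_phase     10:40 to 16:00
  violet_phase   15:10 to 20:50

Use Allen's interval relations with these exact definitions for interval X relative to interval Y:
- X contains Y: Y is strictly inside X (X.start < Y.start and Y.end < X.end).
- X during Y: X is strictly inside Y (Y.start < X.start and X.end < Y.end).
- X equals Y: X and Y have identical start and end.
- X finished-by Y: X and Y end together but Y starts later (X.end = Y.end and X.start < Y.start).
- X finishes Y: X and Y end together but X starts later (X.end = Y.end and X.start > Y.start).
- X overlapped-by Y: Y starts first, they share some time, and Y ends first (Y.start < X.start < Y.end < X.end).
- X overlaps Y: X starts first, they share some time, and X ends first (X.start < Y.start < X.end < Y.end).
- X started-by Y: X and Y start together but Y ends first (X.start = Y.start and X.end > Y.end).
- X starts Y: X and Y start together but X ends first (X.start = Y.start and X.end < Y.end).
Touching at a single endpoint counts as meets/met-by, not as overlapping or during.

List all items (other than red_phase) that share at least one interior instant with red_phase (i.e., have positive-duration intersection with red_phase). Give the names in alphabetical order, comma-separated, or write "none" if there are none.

Target red_phase = [08:45, 09:15].
amber_phase [13:25, 17:30] → after → no.
blue_phase [08:00, 13:35] → contains → yes.
crimson_phase [16:00, 20:35] → after → no.
cyan_phase [16:45, 22:00] → after → no.
gold_phase [10:40, 16:00] → after → no.
green_phase [07:00, 10:40] → contains → yes.
silver_phase [15:10, 22:35] → after → no.
teal_phase [14:50, 20:35] → after → no.
violet_phase [15:10, 20:50] → after → no.
Result: blue_phase, green_phase.

blue_phase, green_phase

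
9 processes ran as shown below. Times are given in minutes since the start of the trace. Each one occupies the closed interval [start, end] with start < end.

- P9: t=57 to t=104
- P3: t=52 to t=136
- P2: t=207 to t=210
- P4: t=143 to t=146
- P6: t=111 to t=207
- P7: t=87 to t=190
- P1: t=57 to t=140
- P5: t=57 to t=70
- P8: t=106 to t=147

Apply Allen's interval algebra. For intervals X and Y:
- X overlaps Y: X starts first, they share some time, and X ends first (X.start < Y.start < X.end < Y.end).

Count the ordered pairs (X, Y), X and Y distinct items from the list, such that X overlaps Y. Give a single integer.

Checking all 72 ordered pairs for relation 'overlaps'; matching pairs in alphabetical order:
(P1, P6): P1 overlaps P6 ✓
(P1, P7): P1 overlaps P7 ✓
(P1, P8): P1 overlaps P8 ✓
(P3, P1): P3 overlaps P1 ✓
(P3, P6): P3 overlaps P6 ✓
(P3, P7): P3 overlaps P7 ✓
(P3, P8): P3 overlaps P8 ✓
(P7, P6): P7 overlaps P6 ✓
(P8, P6): P8 overlaps P6 ✓
(P9, P7): P9 overlaps P7 ✓
Count: 10.

10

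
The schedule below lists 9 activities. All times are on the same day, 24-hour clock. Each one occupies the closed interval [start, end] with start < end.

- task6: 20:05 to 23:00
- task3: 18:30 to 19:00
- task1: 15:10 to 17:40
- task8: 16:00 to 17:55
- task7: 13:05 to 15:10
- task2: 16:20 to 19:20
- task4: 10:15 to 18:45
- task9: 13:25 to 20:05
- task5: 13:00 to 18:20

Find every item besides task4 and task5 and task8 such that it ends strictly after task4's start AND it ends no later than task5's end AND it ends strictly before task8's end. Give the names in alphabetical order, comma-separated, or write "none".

Conditions: its end is strictly after task4's start (X.end > 10:15) AND its end is no later than task5's end (X.end <= 18:20) AND its end is strictly before task8's end (X.end < 17:55).
task1: end 17:40 > 10:15? ✓; end 17:40 <= 18:20? ✓; end 17:40 < 17:55? ✓ → yes.
task2: end 19:20 > 10:15? ✓; end 19:20 <= 18:20? ✗; end 19:20 < 17:55? ✗ → no.
task3: end 19:00 > 10:15? ✓; end 19:00 <= 18:20? ✗; end 19:00 < 17:55? ✗ → no.
task6: end 23:00 > 10:15? ✓; end 23:00 <= 18:20? ✗; end 23:00 < 17:55? ✗ → no.
task7: end 15:10 > 10:15? ✓; end 15:10 <= 18:20? ✓; end 15:10 < 17:55? ✓ → yes.
task9: end 20:05 > 10:15? ✓; end 20:05 <= 18:20? ✗; end 20:05 < 17:55? ✗ → no.
Result: task1, task7.

task1, task7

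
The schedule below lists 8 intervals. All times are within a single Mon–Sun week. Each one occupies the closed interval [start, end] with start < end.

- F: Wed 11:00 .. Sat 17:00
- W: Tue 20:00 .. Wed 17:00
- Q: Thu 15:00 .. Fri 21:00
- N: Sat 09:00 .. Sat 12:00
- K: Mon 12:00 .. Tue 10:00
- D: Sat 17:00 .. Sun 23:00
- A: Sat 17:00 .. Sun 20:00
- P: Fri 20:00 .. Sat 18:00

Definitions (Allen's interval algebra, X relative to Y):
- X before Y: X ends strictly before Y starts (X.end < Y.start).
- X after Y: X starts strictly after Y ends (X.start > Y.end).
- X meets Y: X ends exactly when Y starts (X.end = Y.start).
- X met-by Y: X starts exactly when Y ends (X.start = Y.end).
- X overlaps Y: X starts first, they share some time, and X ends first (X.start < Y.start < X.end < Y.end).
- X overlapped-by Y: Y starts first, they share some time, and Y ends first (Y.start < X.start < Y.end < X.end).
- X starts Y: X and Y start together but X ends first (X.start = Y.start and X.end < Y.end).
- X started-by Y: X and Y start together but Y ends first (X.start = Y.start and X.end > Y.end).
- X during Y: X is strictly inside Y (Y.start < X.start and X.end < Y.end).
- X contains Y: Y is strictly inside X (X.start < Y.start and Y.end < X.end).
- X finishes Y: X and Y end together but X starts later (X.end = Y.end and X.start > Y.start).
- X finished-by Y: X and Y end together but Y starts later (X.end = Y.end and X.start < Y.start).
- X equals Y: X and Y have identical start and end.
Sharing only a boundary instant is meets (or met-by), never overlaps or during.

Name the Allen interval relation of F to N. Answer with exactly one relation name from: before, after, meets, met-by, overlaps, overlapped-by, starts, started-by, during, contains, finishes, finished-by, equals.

F = [Wed 11:00, Sat 17:00]; N = [Sat 09:00, Sat 12:00].
Compare endpoints: F.start < N.start, F.start < N.end, F.end > N.start, F.end > N.end.
That pattern is 'contains'.

contains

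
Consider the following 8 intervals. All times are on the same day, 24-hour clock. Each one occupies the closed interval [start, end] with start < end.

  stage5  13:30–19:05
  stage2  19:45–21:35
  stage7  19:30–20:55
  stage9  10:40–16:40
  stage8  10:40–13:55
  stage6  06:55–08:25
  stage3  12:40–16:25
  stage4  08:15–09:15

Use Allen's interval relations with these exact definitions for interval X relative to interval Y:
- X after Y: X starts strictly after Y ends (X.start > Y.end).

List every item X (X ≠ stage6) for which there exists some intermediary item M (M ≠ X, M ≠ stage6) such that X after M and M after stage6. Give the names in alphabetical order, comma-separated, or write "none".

stage2, stage7

Target stage6 = [06:55, 08:25].
Intermediaries M with M after stage6: stage2, stage3, stage5, stage7, stage8, stage9.
Via stage2 — items with X after stage2: none.
Via stage3 — items with X after stage3: stage2, stage7.
Via stage5 — items with X after stage5: stage2, stage7.
Via stage7 — items with X after stage7: none.
Via stage8 — items with X after stage8: stage2, stage7.
Via stage9 — items with X after stage9: stage2, stage7.
Union: stage2, stage7.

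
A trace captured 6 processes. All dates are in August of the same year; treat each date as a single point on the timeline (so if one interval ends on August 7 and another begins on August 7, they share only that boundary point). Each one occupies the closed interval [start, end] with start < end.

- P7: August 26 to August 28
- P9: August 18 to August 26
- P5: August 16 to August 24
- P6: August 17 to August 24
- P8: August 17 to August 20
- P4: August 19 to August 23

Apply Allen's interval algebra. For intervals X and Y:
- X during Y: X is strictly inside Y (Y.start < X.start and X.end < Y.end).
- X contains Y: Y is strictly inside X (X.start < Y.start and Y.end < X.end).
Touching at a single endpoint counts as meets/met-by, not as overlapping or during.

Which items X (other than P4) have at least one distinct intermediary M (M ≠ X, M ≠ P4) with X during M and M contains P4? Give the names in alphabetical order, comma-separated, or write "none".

Target P4 = [August 19, August 23].
Intermediaries M with M contains P4: P5, P6, P9.
Via P5 — items with X during P5: P8.
Via P6 — items with X during P6: none.
Via P9 — items with X during P9: none.
Union: P8.

P8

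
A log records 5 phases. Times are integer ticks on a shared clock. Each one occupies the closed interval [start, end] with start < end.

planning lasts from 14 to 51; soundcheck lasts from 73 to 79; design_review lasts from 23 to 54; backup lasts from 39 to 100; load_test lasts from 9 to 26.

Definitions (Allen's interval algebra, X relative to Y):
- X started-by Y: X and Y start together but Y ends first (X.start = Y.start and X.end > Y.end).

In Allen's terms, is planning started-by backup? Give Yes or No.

No

planning = [14, 51], backup = [39, 100].
Actual relation of planning to backup: overlaps.
Asked whether 'started-by' holds → No.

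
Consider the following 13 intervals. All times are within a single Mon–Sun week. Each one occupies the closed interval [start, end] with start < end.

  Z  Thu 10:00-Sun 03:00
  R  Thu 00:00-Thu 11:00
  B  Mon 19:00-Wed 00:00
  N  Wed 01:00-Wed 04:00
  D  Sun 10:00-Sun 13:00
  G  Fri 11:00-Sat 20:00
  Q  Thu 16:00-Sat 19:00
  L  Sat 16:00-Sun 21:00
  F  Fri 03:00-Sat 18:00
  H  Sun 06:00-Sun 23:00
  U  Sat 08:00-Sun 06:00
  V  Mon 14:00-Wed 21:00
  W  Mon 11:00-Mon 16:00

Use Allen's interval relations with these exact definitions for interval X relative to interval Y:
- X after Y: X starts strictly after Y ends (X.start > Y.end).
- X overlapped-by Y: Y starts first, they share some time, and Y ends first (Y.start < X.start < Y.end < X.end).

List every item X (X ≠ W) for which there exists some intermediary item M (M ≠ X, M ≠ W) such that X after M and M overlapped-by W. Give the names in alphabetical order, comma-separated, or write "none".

Target W = [Mon 11:00, Mon 16:00].
Intermediaries M with M overlapped-by W: V.
Via V — items with X after V: D, F, G, H, L, Q, R, U, Z.
Union: D, F, G, H, L, Q, R, U, Z.

D, F, G, H, L, Q, R, U, Z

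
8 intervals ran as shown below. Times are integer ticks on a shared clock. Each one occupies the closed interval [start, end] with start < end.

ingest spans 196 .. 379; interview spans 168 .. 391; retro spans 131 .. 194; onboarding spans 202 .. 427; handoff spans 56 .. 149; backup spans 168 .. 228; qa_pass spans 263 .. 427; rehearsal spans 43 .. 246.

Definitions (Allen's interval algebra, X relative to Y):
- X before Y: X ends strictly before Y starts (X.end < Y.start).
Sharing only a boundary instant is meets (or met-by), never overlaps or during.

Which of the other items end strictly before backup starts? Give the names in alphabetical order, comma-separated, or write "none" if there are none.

Target backup = [168, 228].
handoff [56, 149] → before → yes.
ingest [196, 379] → overlapped-by → no.
interview [168, 391] → started-by → no.
onboarding [202, 427] → overlapped-by → no.
qa_pass [263, 427] → after → no.
rehearsal [43, 246] → contains → no.
retro [131, 194] → overlaps → no.
Result: handoff.

handoff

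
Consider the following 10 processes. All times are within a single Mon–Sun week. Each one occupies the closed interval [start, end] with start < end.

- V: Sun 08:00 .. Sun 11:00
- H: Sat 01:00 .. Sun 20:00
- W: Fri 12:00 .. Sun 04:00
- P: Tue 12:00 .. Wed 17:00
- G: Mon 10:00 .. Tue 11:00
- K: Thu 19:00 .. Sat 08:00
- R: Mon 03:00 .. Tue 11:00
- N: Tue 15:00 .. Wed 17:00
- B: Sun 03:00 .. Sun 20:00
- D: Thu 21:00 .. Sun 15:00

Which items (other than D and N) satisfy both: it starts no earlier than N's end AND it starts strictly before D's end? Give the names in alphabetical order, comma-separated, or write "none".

Conditions: its start is no earlier than N's end (X.start >= Wed 17:00) AND its start is strictly before D's end (X.start < Sun 15:00).
B: start Sun 03:00 >= Wed 17:00? ✓; start Sun 03:00 < Sun 15:00? ✓ → yes.
G: start Mon 10:00 >= Wed 17:00? ✗; start Mon 10:00 < Sun 15:00? ✓ → no.
H: start Sat 01:00 >= Wed 17:00? ✓; start Sat 01:00 < Sun 15:00? ✓ → yes.
K: start Thu 19:00 >= Wed 17:00? ✓; start Thu 19:00 < Sun 15:00? ✓ → yes.
P: start Tue 12:00 >= Wed 17:00? ✗; start Tue 12:00 < Sun 15:00? ✓ → no.
R: start Mon 03:00 >= Wed 17:00? ✗; start Mon 03:00 < Sun 15:00? ✓ → no.
V: start Sun 08:00 >= Wed 17:00? ✓; start Sun 08:00 < Sun 15:00? ✓ → yes.
W: start Fri 12:00 >= Wed 17:00? ✓; start Fri 12:00 < Sun 15:00? ✓ → yes.
Result: B, H, K, V, W.

B, H, K, V, W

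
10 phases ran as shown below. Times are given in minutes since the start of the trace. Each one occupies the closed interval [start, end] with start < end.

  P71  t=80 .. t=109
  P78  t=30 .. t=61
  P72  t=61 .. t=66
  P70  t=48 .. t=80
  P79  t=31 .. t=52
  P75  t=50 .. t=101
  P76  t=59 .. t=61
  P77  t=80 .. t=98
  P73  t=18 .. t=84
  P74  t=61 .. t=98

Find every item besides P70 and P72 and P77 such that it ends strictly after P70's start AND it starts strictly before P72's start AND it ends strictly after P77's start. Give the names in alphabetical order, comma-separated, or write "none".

P73, P75

Conditions: its end is strictly after P70's start (X.end > t=48) AND its start is strictly before P72's start (X.start < t=61) AND its end is strictly after P77's start (X.end > t=80).
P71: end t=109 > t=48? ✓; start t=80 < t=61? ✗; end t=109 > t=80? ✓ → no.
P73: end t=84 > t=48? ✓; start t=18 < t=61? ✓; end t=84 > t=80? ✓ → yes.
P74: end t=98 > t=48? ✓; start t=61 < t=61? ✗; end t=98 > t=80? ✓ → no.
P75: end t=101 > t=48? ✓; start t=50 < t=61? ✓; end t=101 > t=80? ✓ → yes.
P76: end t=61 > t=48? ✓; start t=59 < t=61? ✓; end t=61 > t=80? ✗ → no.
P78: end t=61 > t=48? ✓; start t=30 < t=61? ✓; end t=61 > t=80? ✗ → no.
P79: end t=52 > t=48? ✓; start t=31 < t=61? ✓; end t=52 > t=80? ✗ → no.
Result: P73, P75.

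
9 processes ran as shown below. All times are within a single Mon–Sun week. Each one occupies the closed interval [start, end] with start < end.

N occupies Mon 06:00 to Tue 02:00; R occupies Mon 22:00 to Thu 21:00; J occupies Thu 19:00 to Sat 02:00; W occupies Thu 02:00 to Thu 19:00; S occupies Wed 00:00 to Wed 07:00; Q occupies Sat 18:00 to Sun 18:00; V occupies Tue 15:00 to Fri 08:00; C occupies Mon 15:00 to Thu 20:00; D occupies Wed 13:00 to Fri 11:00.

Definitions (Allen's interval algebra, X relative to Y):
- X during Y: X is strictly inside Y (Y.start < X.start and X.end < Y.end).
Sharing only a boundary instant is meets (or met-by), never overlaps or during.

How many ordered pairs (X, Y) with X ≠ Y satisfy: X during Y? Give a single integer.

7

Checking all 72 ordered pairs for relation 'during'; matching pairs in alphabetical order:
(S, C): S during C ✓
(S, R): S during R ✓
(S, V): S during V ✓
(W, C): W during C ✓
(W, D): W during D ✓
(W, R): W during R ✓
(W, V): W during V ✓
Count: 7.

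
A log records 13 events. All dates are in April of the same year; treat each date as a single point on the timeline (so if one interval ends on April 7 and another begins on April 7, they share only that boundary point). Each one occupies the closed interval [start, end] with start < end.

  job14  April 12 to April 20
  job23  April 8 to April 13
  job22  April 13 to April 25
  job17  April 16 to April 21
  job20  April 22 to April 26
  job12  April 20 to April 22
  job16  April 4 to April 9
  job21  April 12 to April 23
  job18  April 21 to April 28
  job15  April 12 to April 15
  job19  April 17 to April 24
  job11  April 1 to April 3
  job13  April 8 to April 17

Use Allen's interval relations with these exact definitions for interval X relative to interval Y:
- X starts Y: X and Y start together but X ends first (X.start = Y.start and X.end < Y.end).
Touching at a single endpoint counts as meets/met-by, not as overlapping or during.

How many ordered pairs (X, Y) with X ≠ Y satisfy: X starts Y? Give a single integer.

4

Checking all 156 ordered pairs for relation 'starts'; matching pairs in alphabetical order:
(job14, job21): job14 starts job21 ✓
(job15, job14): job15 starts job14 ✓
(job15, job21): job15 starts job21 ✓
(job23, job13): job23 starts job13 ✓
Count: 4.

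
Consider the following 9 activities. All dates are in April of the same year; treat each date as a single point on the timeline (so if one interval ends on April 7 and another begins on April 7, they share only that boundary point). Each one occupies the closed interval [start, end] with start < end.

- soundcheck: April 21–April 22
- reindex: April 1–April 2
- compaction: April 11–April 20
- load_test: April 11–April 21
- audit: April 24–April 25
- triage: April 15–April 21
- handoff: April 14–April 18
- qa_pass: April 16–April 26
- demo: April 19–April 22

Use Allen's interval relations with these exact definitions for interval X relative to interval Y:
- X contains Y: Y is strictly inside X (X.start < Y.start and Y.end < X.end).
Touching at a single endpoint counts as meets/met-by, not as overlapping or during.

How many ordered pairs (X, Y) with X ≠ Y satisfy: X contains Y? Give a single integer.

5

Checking all 72 ordered pairs for relation 'contains'; matching pairs in alphabetical order:
(compaction, handoff): compaction contains handoff ✓
(load_test, handoff): load_test contains handoff ✓
(qa_pass, audit): qa_pass contains audit ✓
(qa_pass, demo): qa_pass contains demo ✓
(qa_pass, soundcheck): qa_pass contains soundcheck ✓
Count: 5.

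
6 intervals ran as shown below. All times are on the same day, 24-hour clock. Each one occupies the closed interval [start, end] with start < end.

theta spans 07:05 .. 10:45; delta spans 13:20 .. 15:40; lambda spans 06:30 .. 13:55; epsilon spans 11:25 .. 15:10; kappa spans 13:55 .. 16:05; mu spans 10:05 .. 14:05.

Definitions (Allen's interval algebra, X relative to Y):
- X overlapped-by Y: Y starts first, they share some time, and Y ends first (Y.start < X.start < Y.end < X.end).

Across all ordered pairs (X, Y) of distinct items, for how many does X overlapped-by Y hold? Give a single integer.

10

Checking all 30 ordered pairs for relation 'overlapped-by'; matching pairs in alphabetical order:
(delta, epsilon): delta overlapped-by epsilon ✓
(delta, lambda): delta overlapped-by lambda ✓
(delta, mu): delta overlapped-by mu ✓
(epsilon, lambda): epsilon overlapped-by lambda ✓
(epsilon, mu): epsilon overlapped-by mu ✓
(kappa, delta): kappa overlapped-by delta ✓
(kappa, epsilon): kappa overlapped-by epsilon ✓
(kappa, mu): kappa overlapped-by mu ✓
(mu, lambda): mu overlapped-by lambda ✓
(mu, theta): mu overlapped-by theta ✓
Count: 10.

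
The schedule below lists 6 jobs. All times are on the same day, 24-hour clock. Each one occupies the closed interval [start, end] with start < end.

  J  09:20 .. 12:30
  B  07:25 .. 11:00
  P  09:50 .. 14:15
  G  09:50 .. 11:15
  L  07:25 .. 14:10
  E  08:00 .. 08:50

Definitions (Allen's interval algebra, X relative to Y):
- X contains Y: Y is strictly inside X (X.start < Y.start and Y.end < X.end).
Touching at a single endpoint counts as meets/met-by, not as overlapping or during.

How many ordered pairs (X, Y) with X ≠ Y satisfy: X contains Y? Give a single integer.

5

Checking all 30 ordered pairs for relation 'contains'; matching pairs in alphabetical order:
(B, E): B contains E ✓
(J, G): J contains G ✓
(L, E): L contains E ✓
(L, G): L contains G ✓
(L, J): L contains J ✓
Count: 5.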